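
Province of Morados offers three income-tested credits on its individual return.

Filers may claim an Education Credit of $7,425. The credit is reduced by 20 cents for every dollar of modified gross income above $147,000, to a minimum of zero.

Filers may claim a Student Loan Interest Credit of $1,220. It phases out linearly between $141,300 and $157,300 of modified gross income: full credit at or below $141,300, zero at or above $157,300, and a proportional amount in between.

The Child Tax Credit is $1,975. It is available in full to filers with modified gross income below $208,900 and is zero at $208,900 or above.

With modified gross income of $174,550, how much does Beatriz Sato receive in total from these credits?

$3,890

Education Credit: 20% of the $27,550 excess over $147,000 is $5,510; credit = $7,425 − $5,510 = $1,915.
Student Loan Interest Credit: $174,550 is at or above $157,300, so the credit is $0.
Child Tax Credit: $174,550 is below the $208,900 cutoff, so the full $1,975 applies.
Total: $1,915 + $0 + $1,975 = $3,890.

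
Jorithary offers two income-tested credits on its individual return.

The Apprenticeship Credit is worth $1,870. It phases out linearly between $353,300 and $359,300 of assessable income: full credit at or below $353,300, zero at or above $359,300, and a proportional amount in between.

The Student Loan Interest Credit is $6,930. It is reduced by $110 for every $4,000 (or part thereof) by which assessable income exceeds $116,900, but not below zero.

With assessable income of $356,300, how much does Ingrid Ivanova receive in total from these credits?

$1,265

Apprenticeship Credit: $356,300 is $3,000 into a $6,000 phase-out range, leaving 3,000/6,000 of the credit: $1,870 × 3,000/6,000 = $935.
Student Loan Interest Credit: income exceeds $116,900 by $239,400, which is 60 full-or-partial $4,000 increments; reduction = 60 × $110 = $6,600, leaving $330.
Total: $935 + $330 = $1,265.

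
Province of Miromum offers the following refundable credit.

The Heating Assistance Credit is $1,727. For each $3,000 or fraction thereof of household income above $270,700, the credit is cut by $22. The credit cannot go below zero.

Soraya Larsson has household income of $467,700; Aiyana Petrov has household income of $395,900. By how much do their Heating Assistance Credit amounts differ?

$528

Soraya ($467,700): Heating Assistance Credit: income exceeds $270,700 by $197,000, which is 66 full-or-partial $3,000 increments; reduction = 66 × $22 = $1,452, leaving $275.
Aiyana ($395,900): Heating Assistance Credit: income exceeds $270,700 by $125,200, which is 42 full-or-partial $3,000 increments; reduction = 42 × $22 = $924, leaving $803.
Difference: |$275 − $803| = $528.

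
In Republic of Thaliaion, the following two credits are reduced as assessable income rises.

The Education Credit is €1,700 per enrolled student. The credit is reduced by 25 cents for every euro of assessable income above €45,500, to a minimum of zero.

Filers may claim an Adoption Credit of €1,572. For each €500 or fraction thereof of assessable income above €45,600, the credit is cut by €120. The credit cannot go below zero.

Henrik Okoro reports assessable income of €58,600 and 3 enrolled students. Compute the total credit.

Education Credit: base = 3 × €1,700 = €5,100. 25% of the €13,100 excess over €45,500 is €3,275; credit = €5,100 − €3,275 = €1,825.
Adoption Credit: income exceeds €45,600 by €13,000 → 26 increments × €120 = €3,120 ≥ base, so the credit is €0.
Total: €1,825 + €0 = €1,825.

€1,825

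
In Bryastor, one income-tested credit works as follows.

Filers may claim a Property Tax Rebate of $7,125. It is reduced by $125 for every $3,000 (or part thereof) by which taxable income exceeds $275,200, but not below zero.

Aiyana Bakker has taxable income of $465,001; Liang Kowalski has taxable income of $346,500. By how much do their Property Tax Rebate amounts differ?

Aiyana ($465,001): Property Tax Rebate: income exceeds $275,200 by $189,801 → 64 increments × $125 = $8,000 ≥ base, so the credit is $0.
Liang ($346,500): Property Tax Rebate: income exceeds $275,200 by $71,300, which is 24 full-or-partial $3,000 increments; reduction = 24 × $125 = $3,000, leaving $4,125.
Difference: |$0 − $4,125| = $4,125.

$4,125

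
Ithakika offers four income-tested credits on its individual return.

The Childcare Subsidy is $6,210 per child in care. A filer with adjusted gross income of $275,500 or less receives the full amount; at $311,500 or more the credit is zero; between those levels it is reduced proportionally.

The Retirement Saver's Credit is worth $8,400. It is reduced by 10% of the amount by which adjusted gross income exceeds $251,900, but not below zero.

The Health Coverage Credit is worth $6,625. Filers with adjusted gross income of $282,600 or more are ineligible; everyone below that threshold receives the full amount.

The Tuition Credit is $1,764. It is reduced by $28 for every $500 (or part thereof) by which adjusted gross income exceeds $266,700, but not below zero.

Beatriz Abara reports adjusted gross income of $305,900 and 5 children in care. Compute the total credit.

$7,830

Childcare Subsidy: base = 5 × $6,210 = $31,050. $305,900 is $30,400 into a $36,000 phase-out range, leaving 5,600/36,000 of the credit: $31,050 × 5,600/36,000 = $4,830.
Retirement Saver's Credit: 10% of the $54,000 excess over $251,900 is $5,400; credit = $8,400 − $5,400 = $3,000.
Health Coverage Credit: $305,900 meets or exceeds the $282,600 cutoff, so the credit is $0.
Tuition Credit: income exceeds $266,700 by $39,200 → 79 increments × $28 = $2,212 ≥ base, so the credit is $0.
Total: $4,830 + $3,000 + $0 + $0 = $7,830.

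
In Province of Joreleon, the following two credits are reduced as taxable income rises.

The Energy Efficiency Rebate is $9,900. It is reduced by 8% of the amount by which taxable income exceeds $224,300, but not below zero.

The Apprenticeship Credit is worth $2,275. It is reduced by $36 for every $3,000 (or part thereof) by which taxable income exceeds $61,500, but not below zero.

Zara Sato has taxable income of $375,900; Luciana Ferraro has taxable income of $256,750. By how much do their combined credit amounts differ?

$7,304

Zara ($375,900): Energy Efficiency Rebate: 8% of the $151,600 excess over $224,300 is $12,128 ≥ base, so the credit is $0. Apprenticeship Credit: income exceeds $61,500 by $314,400 → 105 increments × $36 = $3,780 ≥ base, so the credit is $0. total $0 + $0 = $0
Luciana ($256,750): Energy Efficiency Rebate: 8% of the $32,450 excess over $224,300 is $2,596; credit = $9,900 − $2,596 = $7,304. Apprenticeship Credit: income exceeds $61,500 by $195,250 → 66 increments × $36 = $2,376 ≥ base, so the credit is $0. total $7,304 + $0 = $7,304
Difference: |$0 − $7,304| = $7,304.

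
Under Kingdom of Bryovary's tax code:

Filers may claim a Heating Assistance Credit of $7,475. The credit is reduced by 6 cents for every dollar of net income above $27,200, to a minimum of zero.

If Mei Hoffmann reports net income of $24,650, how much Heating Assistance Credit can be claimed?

Heating Assistance Credit: $24,650 is at or below the $27,200 threshold, so the full $7,475 applies.

$7,475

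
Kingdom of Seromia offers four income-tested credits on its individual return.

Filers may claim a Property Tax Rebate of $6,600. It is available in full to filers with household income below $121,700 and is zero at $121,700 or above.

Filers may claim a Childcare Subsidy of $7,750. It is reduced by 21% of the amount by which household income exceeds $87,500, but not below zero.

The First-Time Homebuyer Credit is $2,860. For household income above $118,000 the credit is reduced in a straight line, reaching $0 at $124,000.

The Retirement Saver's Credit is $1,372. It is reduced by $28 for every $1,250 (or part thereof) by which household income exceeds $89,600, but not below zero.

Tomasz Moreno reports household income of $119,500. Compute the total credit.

$10,475

Property Tax Rebate: $119,500 is below the $121,700 cutoff, so the full $6,600 applies.
Childcare Subsidy: 21% of the $32,000 excess over $87,500 is $6,720; credit = $7,750 − $6,720 = $1,030.
First-Time Homebuyer Credit: $119,500 is $1,500 into a $6,000 phase-out range, leaving 4,500/6,000 of the credit: $2,860 × 4,500/6,000 = $2,145.
Retirement Saver's Credit: income exceeds $89,600 by $29,900, which is 24 full-or-partial $1,250 increments; reduction = 24 × $28 = $672, leaving $700.
Total: $6,600 + $1,030 + $2,145 + $700 = $10,475.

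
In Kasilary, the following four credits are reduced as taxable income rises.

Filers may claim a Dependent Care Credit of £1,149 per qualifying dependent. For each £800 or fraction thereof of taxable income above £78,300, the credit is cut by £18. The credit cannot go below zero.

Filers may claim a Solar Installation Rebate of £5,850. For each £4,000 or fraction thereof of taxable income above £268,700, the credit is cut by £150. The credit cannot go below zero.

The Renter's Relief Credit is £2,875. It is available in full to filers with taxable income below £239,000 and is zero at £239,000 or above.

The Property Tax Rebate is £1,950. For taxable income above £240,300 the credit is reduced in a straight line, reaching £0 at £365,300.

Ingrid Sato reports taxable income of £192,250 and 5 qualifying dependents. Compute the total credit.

£13,846

Dependent Care Credit: base = 5 × £1,149 = £5,745. income exceeds £78,300 by £113,950, which is 143 full-or-partial £800 increments; reduction = 143 × £18 = £2,574, leaving £3,171.
Solar Installation Rebate: £192,250 is at or below the £268,700 threshold, so the full £5,850 applies.
Renter's Relief Credit: £192,250 is below the £239,000 cutoff, so the full £2,875 applies.
Property Tax Rebate: £192,250 is at or below the £240,300 threshold, so the full £1,950 applies.
Total: £3,171 + £5,850 + £2,875 + £1,950 = £13,846.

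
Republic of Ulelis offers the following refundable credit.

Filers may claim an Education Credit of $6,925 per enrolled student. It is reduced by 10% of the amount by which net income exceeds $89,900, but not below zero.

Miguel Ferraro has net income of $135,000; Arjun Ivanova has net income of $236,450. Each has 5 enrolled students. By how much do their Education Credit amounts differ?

Miguel ($135,000): Education Credit: base = 5 × $6,925 = $34,625. 10% of the $45,100 excess over $89,900 is $4,510; credit = $34,625 − $4,510 = $30,115.
Arjun ($236,450): Education Credit: base = 5 × $6,925 = $34,625. 10% of the $146,550 excess over $89,900 is $14,655; credit = $34,625 − $14,655 = $19,970.
Difference: |$30,115 − $19,970| = $10,145.

$10,145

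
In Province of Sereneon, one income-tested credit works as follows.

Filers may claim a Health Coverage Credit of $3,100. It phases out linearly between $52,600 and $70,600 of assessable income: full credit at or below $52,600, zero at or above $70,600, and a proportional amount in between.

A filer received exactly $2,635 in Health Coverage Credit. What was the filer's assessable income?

$55,300

$2,635 is 2,635/3,100 of the full $3,100, so 465/3,100 of the $18,000 range has been used: income = $52,600 + $18,000 × 465/3,100 = $55,300.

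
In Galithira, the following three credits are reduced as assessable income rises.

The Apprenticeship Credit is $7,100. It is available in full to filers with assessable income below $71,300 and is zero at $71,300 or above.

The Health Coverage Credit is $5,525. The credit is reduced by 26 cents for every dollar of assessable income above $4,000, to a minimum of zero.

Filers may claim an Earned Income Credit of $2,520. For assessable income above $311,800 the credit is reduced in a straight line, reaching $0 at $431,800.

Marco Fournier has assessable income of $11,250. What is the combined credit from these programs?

$13,260

Apprenticeship Credit: $11,250 is below the $71,300 cutoff, so the full $7,100 applies.
Health Coverage Credit: 26% of the $7,250 excess over $4,000 is $1,885; credit = $5,525 − $1,885 = $3,640.
Earned Income Credit: $11,250 is at or below the $311,800 threshold, so the full $2,520 applies.
Total: $7,100 + $3,640 + $2,520 = $13,260.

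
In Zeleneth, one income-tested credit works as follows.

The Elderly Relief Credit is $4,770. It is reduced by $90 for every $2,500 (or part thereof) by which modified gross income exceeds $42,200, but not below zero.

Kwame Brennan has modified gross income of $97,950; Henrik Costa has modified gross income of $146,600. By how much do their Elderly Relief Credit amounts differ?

Kwame ($97,950): Elderly Relief Credit: income exceeds $42,200 by $55,750, which is 23 full-or-partial $2,500 increments; reduction = 23 × $90 = $2,070, leaving $2,700.
Henrik ($146,600): Elderly Relief Credit: income exceeds $42,200 by $104,400, which is 42 full-or-partial $2,500 increments; reduction = 42 × $90 = $3,780, leaving $990.
Difference: |$2,700 − $990| = $1,710.

$1,710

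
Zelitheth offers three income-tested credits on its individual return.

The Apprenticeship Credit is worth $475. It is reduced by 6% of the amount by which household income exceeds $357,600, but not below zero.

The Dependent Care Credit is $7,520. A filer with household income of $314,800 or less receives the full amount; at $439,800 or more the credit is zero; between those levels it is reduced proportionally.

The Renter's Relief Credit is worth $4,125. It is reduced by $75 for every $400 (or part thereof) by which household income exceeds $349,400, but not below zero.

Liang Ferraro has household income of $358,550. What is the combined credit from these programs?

$7,706

Apprenticeship Credit: 6% of the $950 excess over $357,600 is $57; credit = $475 − $57 = $418.
Dependent Care Credit: $358,550 is $43,750 into a $125,000 phase-out range, leaving 81,250/125,000 of the credit: $7,520 × 81,250/125,000 = $4,888.
Renter's Relief Credit: income exceeds $349,400 by $9,150, which is 23 full-or-partial $400 increments; reduction = 23 × $75 = $1,725, leaving $2,400.
Total: $418 + $4,888 + $2,400 = $7,706.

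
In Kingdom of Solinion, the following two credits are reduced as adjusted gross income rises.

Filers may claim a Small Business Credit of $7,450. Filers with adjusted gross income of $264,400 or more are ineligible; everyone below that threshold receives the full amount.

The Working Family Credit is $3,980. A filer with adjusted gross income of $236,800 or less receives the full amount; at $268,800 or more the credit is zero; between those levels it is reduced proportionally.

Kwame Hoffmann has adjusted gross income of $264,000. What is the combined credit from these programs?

$8,047

Small Business Credit: $264,000 is below the $264,400 cutoff, so the full $7,450 applies.
Working Family Credit: $264,000 is $27,200 into a $32,000 phase-out range, leaving 4,800/32,000 of the credit: $3,980 × 4,800/32,000 = $597.
Total: $7,450 + $597 = $8,047.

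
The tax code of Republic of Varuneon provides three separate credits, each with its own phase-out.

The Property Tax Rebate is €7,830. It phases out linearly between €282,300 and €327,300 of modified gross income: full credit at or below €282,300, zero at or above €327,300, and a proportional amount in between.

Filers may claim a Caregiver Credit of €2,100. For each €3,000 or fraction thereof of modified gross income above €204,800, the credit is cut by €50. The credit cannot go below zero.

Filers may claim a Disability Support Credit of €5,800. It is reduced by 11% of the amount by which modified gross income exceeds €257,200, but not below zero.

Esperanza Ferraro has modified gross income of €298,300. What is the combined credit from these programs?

€6,825

Property Tax Rebate: €298,300 is €16,000 into a €45,000 phase-out range, leaving 29,000/45,000 of the credit: €7,830 × 29,000/45,000 = €5,046.
Caregiver Credit: income exceeds €204,800 by €93,500, which is 32 full-or-partial €3,000 increments; reduction = 32 × €50 = €1,600, leaving €500.
Disability Support Credit: 11% of the €41,100 excess over €257,200 is €4,521; credit = €5,800 − €4,521 = €1,279.
Total: €5,046 + €500 + €1,279 = €6,825.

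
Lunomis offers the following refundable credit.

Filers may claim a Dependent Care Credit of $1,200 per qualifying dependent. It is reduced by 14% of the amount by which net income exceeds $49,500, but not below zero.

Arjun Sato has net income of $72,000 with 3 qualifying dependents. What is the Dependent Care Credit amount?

$450

Dependent Care Credit: base = 3 × $1,200 = $3,600. 14% of the $22,500 excess over $49,500 is $3,150; credit = $3,600 − $3,150 = $450.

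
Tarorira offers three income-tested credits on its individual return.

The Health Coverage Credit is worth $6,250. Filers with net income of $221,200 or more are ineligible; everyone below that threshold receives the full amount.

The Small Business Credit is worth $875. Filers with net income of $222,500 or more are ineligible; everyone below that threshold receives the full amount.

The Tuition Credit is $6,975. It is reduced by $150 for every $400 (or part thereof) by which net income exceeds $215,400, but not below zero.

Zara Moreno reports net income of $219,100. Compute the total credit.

Health Coverage Credit: $219,100 is below the $221,200 cutoff, so the full $6,250 applies.
Small Business Credit: $219,100 is below the $222,500 cutoff, so the full $875 applies.
Tuition Credit: income exceeds $215,400 by $3,700, which is 10 full-or-partial $400 increments; reduction = 10 × $150 = $1,500, leaving $5,475.
Total: $6,250 + $875 + $5,475 = $12,600.

$12,600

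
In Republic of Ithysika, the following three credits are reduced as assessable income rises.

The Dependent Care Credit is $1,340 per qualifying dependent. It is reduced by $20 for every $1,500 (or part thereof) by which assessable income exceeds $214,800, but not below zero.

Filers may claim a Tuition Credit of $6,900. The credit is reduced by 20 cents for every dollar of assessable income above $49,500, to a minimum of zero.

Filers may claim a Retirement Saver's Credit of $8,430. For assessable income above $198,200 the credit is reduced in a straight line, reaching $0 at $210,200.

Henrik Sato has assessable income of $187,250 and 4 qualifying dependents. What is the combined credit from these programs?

Dependent Care Credit: base = 4 × $1,340 = $5,360. $187,250 is at or below the $214,800 threshold, so the full $5,360 applies.
Tuition Credit: 20% of the $137,750 excess over $49,500 is $27,550 ≥ base, so the credit is $0.
Retirement Saver's Credit: $187,250 is at or below the $198,200 threshold, so the full $8,430 applies.
Total: $5,360 + $0 + $8,430 = $13,790.

$13,790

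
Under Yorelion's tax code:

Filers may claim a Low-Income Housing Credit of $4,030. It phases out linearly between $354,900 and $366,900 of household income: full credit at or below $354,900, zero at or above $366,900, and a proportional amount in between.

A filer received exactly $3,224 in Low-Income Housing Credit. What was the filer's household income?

$357,300

$3,224 is 3,224/4,030 of the full $4,030, so 806/4,030 of the $12,000 range has been used: income = $354,900 + $12,000 × 806/4,030 = $357,300.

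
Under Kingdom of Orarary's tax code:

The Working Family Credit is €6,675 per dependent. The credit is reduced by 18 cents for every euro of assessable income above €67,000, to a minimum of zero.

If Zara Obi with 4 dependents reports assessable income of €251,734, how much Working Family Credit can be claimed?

€0

Working Family Credit: base = 4 × €6,675 = €26,700. 18% of the €184,734 excess over €67,000 is €33,252.12 ≥ base, so the credit is €0.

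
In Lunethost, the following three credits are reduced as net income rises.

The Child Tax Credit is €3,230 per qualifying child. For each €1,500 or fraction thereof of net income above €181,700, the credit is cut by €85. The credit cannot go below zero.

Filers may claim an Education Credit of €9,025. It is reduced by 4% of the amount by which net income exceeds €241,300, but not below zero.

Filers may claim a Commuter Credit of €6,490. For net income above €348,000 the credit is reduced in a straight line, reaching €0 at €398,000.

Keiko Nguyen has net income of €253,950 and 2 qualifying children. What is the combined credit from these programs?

€17,304

Child Tax Credit: base = 2 × €3,230 = €6,460. income exceeds €181,700 by €72,250, which is 49 full-or-partial €1,500 increments; reduction = 49 × €85 = €4,165, leaving €2,295.
Education Credit: 4% of the €12,650 excess over €241,300 is €506; credit = €9,025 − €506 = €8,519.
Commuter Credit: €253,950 is at or below the €348,000 threshold, so the full €6,490 applies.
Total: €2,295 + €8,519 + €6,490 = €17,304.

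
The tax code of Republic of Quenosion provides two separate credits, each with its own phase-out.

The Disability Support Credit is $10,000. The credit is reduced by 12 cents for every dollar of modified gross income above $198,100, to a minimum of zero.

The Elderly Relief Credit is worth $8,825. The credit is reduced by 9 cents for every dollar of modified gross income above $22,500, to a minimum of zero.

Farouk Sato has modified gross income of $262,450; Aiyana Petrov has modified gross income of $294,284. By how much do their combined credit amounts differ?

$2,278

Farouk ($262,450): Disability Support Credit: 12% of the $64,350 excess over $198,100 is $7,722; credit = $10,000 − $7,722 = $2,278. Elderly Relief Credit: 9% of the $239,950 excess over $22,500 is $21,595.50 ≥ base, so the credit is $0. total $2,278 + $0 = $2,278
Aiyana ($294,284): Disability Support Credit: 12% of the $96,184 excess over $198,100 is $11,542.08 ≥ base, so the credit is $0. Elderly Relief Credit: 9% of the $271,784 excess over $22,500 is $24,460.56 ≥ base, so the credit is $0. total $0 + $0 = $0
Difference: |$2,278 − $0| = $2,278.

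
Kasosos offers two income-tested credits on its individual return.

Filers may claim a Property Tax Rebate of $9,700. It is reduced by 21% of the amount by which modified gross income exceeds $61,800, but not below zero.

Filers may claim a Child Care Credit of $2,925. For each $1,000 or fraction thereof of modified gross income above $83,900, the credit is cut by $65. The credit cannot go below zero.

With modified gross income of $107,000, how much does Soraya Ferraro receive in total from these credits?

Property Tax Rebate: 21% of the $45,200 excess over $61,800 is $9,492; credit = $9,700 − $9,492 = $208.
Child Care Credit: income exceeds $83,900 by $23,100, which is 24 full-or-partial $1,000 increments; reduction = 24 × $65 = $1,560, leaving $1,365.
Total: $208 + $1,365 = $1,573.

$1,573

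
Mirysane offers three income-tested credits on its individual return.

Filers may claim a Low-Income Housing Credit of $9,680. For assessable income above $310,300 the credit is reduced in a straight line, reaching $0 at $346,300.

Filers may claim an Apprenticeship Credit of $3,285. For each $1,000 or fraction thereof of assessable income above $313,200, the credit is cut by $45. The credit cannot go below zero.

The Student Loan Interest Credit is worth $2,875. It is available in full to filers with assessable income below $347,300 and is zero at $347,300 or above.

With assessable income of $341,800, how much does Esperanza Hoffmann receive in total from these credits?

Low-Income Housing Credit: $341,800 is $31,500 into a $36,000 phase-out range, leaving 4,500/36,000 of the credit: $9,680 × 4,500/36,000 = $1,210.
Apprenticeship Credit: income exceeds $313,200 by $28,600, which is 29 full-or-partial $1,000 increments; reduction = 29 × $45 = $1,305, leaving $1,980.
Student Loan Interest Credit: $341,800 is below the $347,300 cutoff, so the full $2,875 applies.
Total: $1,210 + $1,980 + $2,875 = $6,065.

$6,065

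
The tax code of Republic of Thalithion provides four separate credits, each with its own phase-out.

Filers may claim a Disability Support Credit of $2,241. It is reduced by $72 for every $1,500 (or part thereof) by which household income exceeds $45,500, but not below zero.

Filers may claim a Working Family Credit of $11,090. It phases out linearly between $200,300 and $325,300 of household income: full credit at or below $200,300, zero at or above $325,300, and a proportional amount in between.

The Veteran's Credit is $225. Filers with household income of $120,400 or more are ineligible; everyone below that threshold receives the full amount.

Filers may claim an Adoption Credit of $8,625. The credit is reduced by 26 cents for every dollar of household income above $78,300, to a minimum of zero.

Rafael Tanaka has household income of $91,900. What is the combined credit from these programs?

Disability Support Credit: income exceeds $45,500 by $46,400, which is 31 full-or-partial $1,500 increments; reduction = 31 × $72 = $2,232, leaving $9.
Working Family Credit: $91,900 is at or below the $200,300 threshold, so the full $11,090 applies.
Veteran's Credit: $91,900 is below the $120,400 cutoff, so the full $225 applies.
Adoption Credit: 26% of the $13,600 excess over $78,300 is $3,536; credit = $8,625 − $3,536 = $5,089.
Total: $9 + $11,090 + $225 + $5,089 = $16,413.

$16,413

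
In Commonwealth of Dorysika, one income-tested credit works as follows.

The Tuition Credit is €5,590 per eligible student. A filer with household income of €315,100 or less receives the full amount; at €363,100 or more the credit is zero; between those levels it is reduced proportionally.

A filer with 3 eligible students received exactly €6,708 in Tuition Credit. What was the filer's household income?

€343,900

Full credit = 3 × €5,590 = €16,770.
€6,708 is 6,708/16,770 of the full €16,770, so 10,062/16,770 of the €48,000 range has been used: income = €315,100 + €48,000 × 10,062/16,770 = €343,900.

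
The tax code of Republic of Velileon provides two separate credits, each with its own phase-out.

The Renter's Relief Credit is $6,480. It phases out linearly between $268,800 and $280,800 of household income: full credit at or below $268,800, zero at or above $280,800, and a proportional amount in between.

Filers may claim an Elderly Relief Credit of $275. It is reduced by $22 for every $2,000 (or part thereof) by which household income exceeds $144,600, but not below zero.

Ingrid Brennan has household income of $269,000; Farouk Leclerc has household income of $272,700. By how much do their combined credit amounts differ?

$1,998

Ingrid ($269,000): Renter's Relief Credit: $269,000 is $200 into a $12,000 phase-out range, leaving 11,800/12,000 of the credit: $6,480 × 11,800/12,000 = $6,372. Elderly Relief Credit: income exceeds $144,600 by $124,400 → 63 increments × $22 = $1,386 ≥ base, so the credit is $0. total $6,372 + $0 = $6,372
Farouk ($272,700): Renter's Relief Credit: $272,700 is $3,900 into a $12,000 phase-out range, leaving 8,100/12,000 of the credit: $6,480 × 8,100/12,000 = $4,374. Elderly Relief Credit: income exceeds $144,600 by $128,100 → 65 increments × $22 = $1,430 ≥ base, so the credit is $0. total $4,374 + $0 = $4,374
Difference: |$6,372 − $4,374| = $1,998.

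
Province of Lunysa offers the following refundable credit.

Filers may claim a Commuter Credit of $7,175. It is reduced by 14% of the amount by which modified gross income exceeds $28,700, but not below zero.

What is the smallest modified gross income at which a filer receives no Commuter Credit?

$79,950

The credit falls by 14% of each dollar above $28,700, so it reaches zero when the excess is $7,175 / 14% = $51,250: income = $28,700 + $51,250 = $79,950.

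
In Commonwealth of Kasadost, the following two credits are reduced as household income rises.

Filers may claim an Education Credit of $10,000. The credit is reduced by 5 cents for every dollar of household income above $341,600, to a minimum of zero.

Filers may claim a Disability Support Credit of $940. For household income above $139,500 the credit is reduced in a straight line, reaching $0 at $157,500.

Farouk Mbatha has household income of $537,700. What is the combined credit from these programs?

Education Credit: 5% of the $196,100 excess over $341,600 is $9,805; credit = $10,000 − $9,805 = $195.
Disability Support Credit: $537,700 is at or above $157,500, so the credit is $0.
Total: $195 + $0 = $195.

$195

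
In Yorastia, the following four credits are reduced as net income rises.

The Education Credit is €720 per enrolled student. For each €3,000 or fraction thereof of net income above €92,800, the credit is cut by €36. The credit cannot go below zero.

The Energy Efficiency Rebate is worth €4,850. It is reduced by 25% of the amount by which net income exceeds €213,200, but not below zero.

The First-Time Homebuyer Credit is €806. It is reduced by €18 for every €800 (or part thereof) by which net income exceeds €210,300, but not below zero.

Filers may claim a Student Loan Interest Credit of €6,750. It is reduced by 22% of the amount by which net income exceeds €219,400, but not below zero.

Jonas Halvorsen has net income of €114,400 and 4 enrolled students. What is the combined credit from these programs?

Education Credit: base = 4 × €720 = €2,880. income exceeds €92,800 by €21,600, which is 8 full-or-partial €3,000 increments; reduction = 8 × €36 = €288, leaving €2,592.
Energy Efficiency Rebate: €114,400 is at or below the €213,200 threshold, so the full €4,850 applies.
First-Time Homebuyer Credit: €114,400 is at or below the €210,300 threshold, so the full €806 applies.
Student Loan Interest Credit: €114,400 is at or below the €219,400 threshold, so the full €6,750 applies.
Total: €2,592 + €4,850 + €806 + €6,750 = €14,998.

€14,998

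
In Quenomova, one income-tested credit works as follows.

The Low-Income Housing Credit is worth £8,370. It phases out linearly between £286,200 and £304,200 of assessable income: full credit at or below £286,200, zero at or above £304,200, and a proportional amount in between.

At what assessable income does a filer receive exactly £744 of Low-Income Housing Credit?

£744 is 744/8,370 of the full £8,370, so 7,626/8,370 of the £18,000 range has been used: income = £286,200 + £18,000 × 7,626/8,370 = £302,600.

£302,600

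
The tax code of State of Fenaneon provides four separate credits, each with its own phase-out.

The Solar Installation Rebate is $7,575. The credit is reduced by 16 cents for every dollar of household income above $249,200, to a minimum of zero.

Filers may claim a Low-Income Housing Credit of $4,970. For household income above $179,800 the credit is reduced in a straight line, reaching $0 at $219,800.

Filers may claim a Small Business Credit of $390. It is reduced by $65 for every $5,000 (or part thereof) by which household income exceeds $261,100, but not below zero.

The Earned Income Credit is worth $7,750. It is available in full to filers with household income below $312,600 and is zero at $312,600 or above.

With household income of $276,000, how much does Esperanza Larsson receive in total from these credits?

$11,232

Solar Installation Rebate: 16% of the $26,800 excess over $249,200 is $4,288; credit = $7,575 − $4,288 = $3,287.
Low-Income Housing Credit: $276,000 is at or above $219,800, so the credit is $0.
Small Business Credit: income exceeds $261,100 by $14,900, which is 3 full-or-partial $5,000 increments; reduction = 3 × $65 = $195, leaving $195.
Earned Income Credit: $276,000 is below the $312,600 cutoff, so the full $7,750 applies.
Total: $3,287 + $0 + $195 + $7,750 = $11,232.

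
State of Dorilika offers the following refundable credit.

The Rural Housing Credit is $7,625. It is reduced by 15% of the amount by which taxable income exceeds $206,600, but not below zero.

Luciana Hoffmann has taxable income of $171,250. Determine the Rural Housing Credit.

Rural Housing Credit: $171,250 is at or below the $206,600 threshold, so the full $7,625 applies.

$7,625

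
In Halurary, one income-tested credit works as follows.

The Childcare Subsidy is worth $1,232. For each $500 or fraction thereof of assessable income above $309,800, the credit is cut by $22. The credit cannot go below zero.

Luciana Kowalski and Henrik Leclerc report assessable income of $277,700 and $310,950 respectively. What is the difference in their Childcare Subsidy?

Luciana ($277,700): Childcare Subsidy: $277,700 is at or below the $309,800 threshold, so the full $1,232 applies.
Henrik ($310,950): Childcare Subsidy: income exceeds $309,800 by $1,150, which is 3 full-or-partial $500 increments; reduction = 3 × $22 = $66, leaving $1,166.
Difference: |$1,232 − $1,166| = $66.

$66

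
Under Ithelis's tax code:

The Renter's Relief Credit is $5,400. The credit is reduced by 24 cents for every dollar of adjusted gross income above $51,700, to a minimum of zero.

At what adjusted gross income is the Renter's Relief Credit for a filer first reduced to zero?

The credit falls by 24% of each dollar above $51,700, so it reaches zero when the excess is $5,400 / 24% = $22,500: income = $51,700 + $22,500 = $74,200.

$74,200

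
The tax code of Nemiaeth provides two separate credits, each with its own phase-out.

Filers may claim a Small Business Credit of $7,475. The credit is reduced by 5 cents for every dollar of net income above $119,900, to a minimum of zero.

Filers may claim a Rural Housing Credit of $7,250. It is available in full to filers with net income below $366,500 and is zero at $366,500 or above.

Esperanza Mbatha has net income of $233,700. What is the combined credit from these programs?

$9,035

Small Business Credit: 5% of the $113,800 excess over $119,900 is $5,690; credit = $7,475 − $5,690 = $1,785.
Rural Housing Credit: $233,700 is below the $366,500 cutoff, so the full $7,250 applies.
Total: $1,785 + $7,250 = $9,035.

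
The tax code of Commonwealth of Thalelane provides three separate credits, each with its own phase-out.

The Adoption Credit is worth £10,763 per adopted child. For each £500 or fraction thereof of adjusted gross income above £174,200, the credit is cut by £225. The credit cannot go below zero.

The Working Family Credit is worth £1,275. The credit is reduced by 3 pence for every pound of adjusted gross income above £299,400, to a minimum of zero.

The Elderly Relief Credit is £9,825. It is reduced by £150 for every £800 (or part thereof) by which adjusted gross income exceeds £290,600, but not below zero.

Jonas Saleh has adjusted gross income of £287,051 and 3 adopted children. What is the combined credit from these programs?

£11,100

Adoption Credit: base = 3 × £10,763 = £32,289. income exceeds £174,200 by £112,851 → 226 increments × £225 = £50,850 ≥ base, so the credit is £0.
Working Family Credit: £287,051 is at or below the £299,400 threshold, so the full £1,275 applies.
Elderly Relief Credit: £287,051 is at or below the £290,600 threshold, so the full £9,825 applies.
Total: £0 + £1,275 + £9,825 = £11,100.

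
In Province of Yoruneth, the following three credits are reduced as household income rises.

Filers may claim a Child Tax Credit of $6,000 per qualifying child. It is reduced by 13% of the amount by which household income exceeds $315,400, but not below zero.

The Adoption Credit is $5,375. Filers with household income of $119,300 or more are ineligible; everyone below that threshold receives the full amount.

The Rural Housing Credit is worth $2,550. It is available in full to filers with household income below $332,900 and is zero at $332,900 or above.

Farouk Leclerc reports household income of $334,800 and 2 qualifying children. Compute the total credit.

$9,478

Child Tax Credit: base = 2 × $6,000 = $12,000. 13% of the $19,400 excess over $315,400 is $2,522; credit = $12,000 − $2,522 = $9,478.
Adoption Credit: $334,800 meets or exceeds the $119,300 cutoff, so the credit is $0.
Rural Housing Credit: $334,800 meets or exceeds the $332,900 cutoff, so the credit is $0.
Total: $9,478 + $0 + $0 = $9,478.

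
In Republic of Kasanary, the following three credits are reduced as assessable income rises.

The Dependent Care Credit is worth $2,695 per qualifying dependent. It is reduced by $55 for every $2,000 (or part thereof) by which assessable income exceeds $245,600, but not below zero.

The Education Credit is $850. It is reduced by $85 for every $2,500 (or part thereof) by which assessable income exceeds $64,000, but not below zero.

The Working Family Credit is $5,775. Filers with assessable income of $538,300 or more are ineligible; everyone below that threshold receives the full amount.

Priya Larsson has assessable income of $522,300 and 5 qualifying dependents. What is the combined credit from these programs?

$11,605

Dependent Care Credit: base = 5 × $2,695 = $13,475. income exceeds $245,600 by $276,700, which is 139 full-or-partial $2,000 increments; reduction = 139 × $55 = $7,645, leaving $5,830.
Education Credit: income exceeds $64,000 by $458,300 → 184 increments × $85 = $15,640 ≥ base, so the credit is $0.
Working Family Credit: $522,300 is below the $538,300 cutoff, so the full $5,775 applies.
Total: $5,830 + $0 + $5,775 = $11,605.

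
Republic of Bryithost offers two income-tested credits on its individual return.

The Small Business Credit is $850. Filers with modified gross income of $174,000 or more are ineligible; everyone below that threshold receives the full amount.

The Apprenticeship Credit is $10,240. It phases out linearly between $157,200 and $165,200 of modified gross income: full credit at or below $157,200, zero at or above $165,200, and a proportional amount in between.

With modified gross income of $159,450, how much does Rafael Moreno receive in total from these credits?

$8,210

Small Business Credit: $159,450 is below the $174,000 cutoff, so the full $850 applies.
Apprenticeship Credit: $159,450 is $2,250 into a $8,000 phase-out range, leaving 5,750/8,000 of the credit: $10,240 × 5,750/8,000 = $7,360.
Total: $850 + $7,360 = $8,210.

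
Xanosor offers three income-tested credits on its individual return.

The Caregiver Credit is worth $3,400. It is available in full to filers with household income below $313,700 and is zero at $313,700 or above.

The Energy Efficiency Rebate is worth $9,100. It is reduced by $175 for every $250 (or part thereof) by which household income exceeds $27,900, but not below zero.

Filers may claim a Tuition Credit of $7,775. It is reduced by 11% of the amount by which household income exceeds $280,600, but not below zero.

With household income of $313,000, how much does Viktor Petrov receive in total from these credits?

Caregiver Credit: $313,000 is below the $313,700 cutoff, so the full $3,400 applies.
Energy Efficiency Rebate: income exceeds $27,900 by $285,100 → 1141 increments × $175 = $199,675 ≥ base, so the credit is $0.
Tuition Credit: 11% of the $32,400 excess over $280,600 is $3,564; credit = $7,775 − $3,564 = $4,211.
Total: $3,400 + $0 + $4,211 = $7,611.

$7,611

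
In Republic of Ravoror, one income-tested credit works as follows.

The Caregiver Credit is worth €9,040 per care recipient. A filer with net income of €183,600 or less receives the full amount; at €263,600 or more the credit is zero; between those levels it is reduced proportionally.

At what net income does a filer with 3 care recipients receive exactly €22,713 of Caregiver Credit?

€196,600

Full credit = 3 × €9,040 = €27,120.
€22,713 is 22,713/27,120 of the full €27,120, so 4,407/27,120 of the €80,000 range has been used: income = €183,600 + €80,000 × 4,407/27,120 = €196,600.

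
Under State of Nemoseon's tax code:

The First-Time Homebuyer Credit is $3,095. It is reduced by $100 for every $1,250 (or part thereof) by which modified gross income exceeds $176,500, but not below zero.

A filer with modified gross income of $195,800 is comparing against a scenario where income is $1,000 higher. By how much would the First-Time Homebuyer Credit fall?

At $195,800 — income exceeds $176,500 by $19,300, which is 16 full-or-partial $1,250 increments; reduction = 16 × $100 = $1,600, leaving $1,495.
At $196,800 — income exceeds $176,500 by $20,300, which is 17 full-or-partial $1,250 increments; reduction = 17 × $100 = $1,700, leaving $1,395.
Lost: $1,495 − $1,395 = $100.

$100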